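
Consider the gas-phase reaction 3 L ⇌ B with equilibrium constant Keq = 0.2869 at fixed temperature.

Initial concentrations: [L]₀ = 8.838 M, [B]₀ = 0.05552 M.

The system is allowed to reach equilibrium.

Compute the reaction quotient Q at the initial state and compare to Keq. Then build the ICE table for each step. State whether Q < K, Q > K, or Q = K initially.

Q₀ = 8.0424e-05; Q < K (proceeds forward)

Q₀ = 8.0424e-05 vs Keq = 0.2869 ⇒ Q<K, forward
Step 1:
                   L          B
  I            8.838    0.05552
  C           -6.828      2.276
  E             2.01      2.331
  solve Keq expr → x = 2.276; check Q = 0.2869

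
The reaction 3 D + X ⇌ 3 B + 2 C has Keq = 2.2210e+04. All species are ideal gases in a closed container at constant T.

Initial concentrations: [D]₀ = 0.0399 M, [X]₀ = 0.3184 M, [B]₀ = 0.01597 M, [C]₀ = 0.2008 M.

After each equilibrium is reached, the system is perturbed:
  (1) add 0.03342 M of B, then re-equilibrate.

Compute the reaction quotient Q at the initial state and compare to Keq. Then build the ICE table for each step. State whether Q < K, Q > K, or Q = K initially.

Q₀ = 0.00812 vs Keq = 2.2210e+04 ⇒ Q<K, forward
Step 1:
                   D          X          B          C
  init        0.0399     0.3184    0.01597     0.2008
  Δ         -0.03882   -0.01294    0.03882    0.02588
  eq        0.001076     0.3055    0.05479     0.2267
  solve Keq expr → x = 0.01294; check Q = 2.2210e+04
Then add 0.03342 M of B.
Step 2:
                   D          X          B          C
  init      0.001076     0.3055    0.08821     0.2267
  Δ       6.4117e-04 2.1372e-04 -6.4117e-04 -4.2745e-04
  eq        0.001717     0.3057    0.08757     0.2263
  solve Keq expr → x = -2.1372e-04; check Q = 2.2210e+04

Q₀ = 0.00812; Q < K (proceeds forward)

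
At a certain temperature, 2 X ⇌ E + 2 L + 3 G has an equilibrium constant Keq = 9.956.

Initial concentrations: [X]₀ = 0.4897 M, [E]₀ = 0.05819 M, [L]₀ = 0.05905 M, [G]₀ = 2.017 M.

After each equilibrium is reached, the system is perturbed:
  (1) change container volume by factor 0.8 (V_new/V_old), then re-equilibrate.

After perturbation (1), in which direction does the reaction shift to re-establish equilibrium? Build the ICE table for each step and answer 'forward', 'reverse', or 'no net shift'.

Q₀ = 0.006943 vs Keq = 9.956 ⇒ Q<K, forward
Step 1:
                   X          E          L          G
  I           0.4897    0.05819    0.05905      2.017
  C          -0.2942     0.1471     0.2942     0.4413
  E           0.1955     0.2053     0.3532      2.458
  solve Keq expr → x = 0.1471; check Q = 9.956
Then change container volume by factor 0.8 (V_new/V_old).
Step 2:
                   X          E          L          G
  I           0.2444     0.2566     0.4416      3.073
  C          0.05664   -0.02832   -0.05664   -0.08497
  E            0.301     0.2283     0.3849      2.988
  solve Keq expr → x = -0.02832; check Q = 9.956

Direction: reverse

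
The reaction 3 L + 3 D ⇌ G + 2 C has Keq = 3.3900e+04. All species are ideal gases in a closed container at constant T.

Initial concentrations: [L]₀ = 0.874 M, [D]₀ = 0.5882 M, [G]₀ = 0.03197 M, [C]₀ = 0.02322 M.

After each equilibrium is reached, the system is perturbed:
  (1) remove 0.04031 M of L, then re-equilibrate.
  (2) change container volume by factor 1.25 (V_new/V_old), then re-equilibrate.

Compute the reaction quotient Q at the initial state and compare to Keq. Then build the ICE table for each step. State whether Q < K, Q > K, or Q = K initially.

Q₀ = 1.2687e-04; Q < K (proceeds forward)

Q₀ = 1.2687e-04 vs Keq = 3.3900e+04 ⇒ Q<K, forward
Step 1:
                   L          D          G          C
  Initial      0.874     0.5882    0.03197    0.02322
  Change     -0.5567    -0.5567     0.1856     0.3711
  Equil       0.3173    0.03149     0.2175     0.3944
  solve Keq expr → x = 0.1856; check Q = 3.3900e+04
Then remove 0.04031 M of L.
Step 2:
                   L          D          G          C
  Initial      0.277    0.03149     0.2175     0.3944
  Change    0.003862   0.003862  -0.001287  -0.002575
  Equil       0.2808    0.03536     0.2163     0.3918
  solve Keq expr → x = -0.001287; check Q = 3.3900e+04
Then change container volume by factor 1.25 (V_new/V_old).
Step 3:
                   L          D          G          C
  Initial     0.2247    0.02829      0.173     0.3134
  Change    0.005775   0.005775  -0.001925   -0.00385
  Equil       0.2305    0.03406     0.1711     0.3096
  solve Keq expr → x = -0.001925; check Q = 3.3900e+04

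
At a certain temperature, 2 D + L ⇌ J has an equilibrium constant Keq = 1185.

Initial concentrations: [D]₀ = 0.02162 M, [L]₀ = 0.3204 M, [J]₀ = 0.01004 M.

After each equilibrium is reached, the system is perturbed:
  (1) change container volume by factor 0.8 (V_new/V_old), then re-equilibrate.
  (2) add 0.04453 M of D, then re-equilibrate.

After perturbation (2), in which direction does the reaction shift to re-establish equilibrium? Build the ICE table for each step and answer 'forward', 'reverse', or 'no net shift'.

Direction: forward

Q₀ = 67.04 vs Keq = 1185 ⇒ Q<K, forward
Step 1:
                   D          L          J
  Initial    0.02162     0.3204    0.01004
  Change    -0.01477  -0.007383   0.007383
  Equil     0.006854      0.313    0.01742
  solve Keq expr → x = 0.007383; check Q = 1185
Then change container volume by factor 0.8 (V_new/V_old).
Step 2:
                   D          L          J
  Initial   0.008567     0.3913    0.02178
  Change   -0.001583 -7.9146e-04 7.9146e-04
  Equil     0.006984     0.3905    0.02257
  solve Keq expr → x = 7.9146e-04; check Q = 1185
Then add 0.04453 M of D.
Step 3:
                   D          L          J
  Initial    0.05151     0.3905    0.02257
  Change    -0.04157   -0.02078    0.02078
  Equil     0.009948     0.3697    0.04335
  solve Keq expr → x = 0.02078; check Q = 1185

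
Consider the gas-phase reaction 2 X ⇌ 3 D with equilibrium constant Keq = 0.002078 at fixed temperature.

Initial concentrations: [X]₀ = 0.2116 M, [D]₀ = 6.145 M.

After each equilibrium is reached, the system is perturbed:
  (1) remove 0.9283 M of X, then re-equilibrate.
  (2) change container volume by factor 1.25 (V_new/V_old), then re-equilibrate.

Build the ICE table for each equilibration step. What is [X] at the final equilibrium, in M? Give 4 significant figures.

[X]_eq = 2.545 M

Q₀ = 5182 vs Keq = 0.002078 ⇒ Q>K, reverse
Step 1:
                  X         D
  Initial    0.2116     6.145
  Change      3.879    -5.819
  Equil       4.091    0.3264
  solve Keq expr → x = -1.94; check Q = 0.002078
Then remove 0.9283 M of X.
Step 2:
                  X         D
  Initial     3.162    0.3264
  Change    0.03304  -0.04955
  Equil       3.195    0.2768
  solve Keq expr → x = -0.01652; check Q = 0.002078
Then change container volume by factor 1.25 (V_new/V_old).
Step 3:
                  X         D
  Initial     2.556    0.2215
  Change   -0.01095   0.01642
  Equil       2.545    0.2379
  solve Keq expr → x = 0.005473; check Q = 0.002078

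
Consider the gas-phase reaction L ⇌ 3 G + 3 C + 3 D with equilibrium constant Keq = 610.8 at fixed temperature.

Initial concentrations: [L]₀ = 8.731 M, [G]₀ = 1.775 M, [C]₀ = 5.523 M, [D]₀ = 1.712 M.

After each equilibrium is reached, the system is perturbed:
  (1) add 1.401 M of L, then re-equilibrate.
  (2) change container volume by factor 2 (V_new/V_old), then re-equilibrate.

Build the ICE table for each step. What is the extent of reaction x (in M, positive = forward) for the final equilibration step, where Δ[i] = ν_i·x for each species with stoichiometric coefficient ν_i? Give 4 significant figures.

x = 0.3414 M

Q₀ = 541.5 vs Keq = 610.8 ⇒ Q<K, forward
Step 1:
                    L           G           C           D
  init          8.731       1.775       5.523       1.712
  Δ          -0.01006     0.03018     0.03018     0.03018
  eq            8.721       1.805       5.553       1.742
  solve Keq expr → x = 0.01006; check Q = 610.8
Then add 1.401 M of L.
Step 2:
                    L           G           C           D
  init          10.12       1.805       5.553       1.742
  Δ          -0.01267     0.03801     0.03801     0.03801
  eq            10.11       1.843       5.591        1.78
  solve Keq expr → x = 0.01267; check Q = 610.8
Then change container volume by factor 2 (V_new/V_old).
Step 3:
                    L           G           C           D
  init          5.055      0.9216       2.796      0.8901
  Δ           -0.3414       1.024       1.024       1.024
  eq            4.713       1.946        3.82       1.914
  solve Keq expr → x = 0.3414; check Q = 610.8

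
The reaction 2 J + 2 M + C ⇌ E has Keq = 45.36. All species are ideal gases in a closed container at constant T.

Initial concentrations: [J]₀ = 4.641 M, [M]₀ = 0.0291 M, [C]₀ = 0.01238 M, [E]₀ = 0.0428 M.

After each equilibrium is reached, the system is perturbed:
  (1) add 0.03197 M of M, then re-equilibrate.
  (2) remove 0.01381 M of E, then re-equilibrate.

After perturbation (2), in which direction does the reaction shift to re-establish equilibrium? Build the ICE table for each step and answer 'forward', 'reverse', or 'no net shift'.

Q₀ = 189.5 vs Keq = 45.36 ⇒ Q>K, reverse
Step 1:
                    J           M           C           E
  I             4.641      0.0291     0.01238      0.0428
  C           0.01413     0.01413    0.007067   -0.007067
  E             4.655     0.04323     0.01945     0.03573
  solve Keq expr → x = -0.007067; check Q = 45.36
Then add 0.03197 M of M.
Step 2:
                    J           M           C           E
  I             4.655      0.0752     0.01945     0.03573
  C          -0.01475    -0.01475   -0.007373    0.007373
  E              4.64     0.06046     0.01207     0.04311
  solve Keq expr → x = 0.007373; check Q = 45.36
Then remove 0.01381 M of E.
Step 3:
                    J           M           C           E
  I              4.64     0.06046     0.01207      0.0293
  C         -0.004004   -0.004004   -0.002002    0.002002
  E             4.636     0.05645     0.01007      0.0313
  solve Keq expr → x = 0.002002; check Q = 45.36

Direction: forward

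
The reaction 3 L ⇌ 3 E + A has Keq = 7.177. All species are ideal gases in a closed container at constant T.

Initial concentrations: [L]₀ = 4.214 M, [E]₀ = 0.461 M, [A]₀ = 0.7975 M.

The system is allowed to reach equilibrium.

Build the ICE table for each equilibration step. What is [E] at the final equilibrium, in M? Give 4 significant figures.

[E]_eq = 2.907 M

Q₀ = 0.001044 vs Keq = 7.177 ⇒ Q<K, forward
Step 1:
                  L         E         A
  Initial     4.214     0.461    0.7975
  Change     -2.446     2.446    0.8155
  Equil       1.768     2.907     1.613
  solve Keq expr → x = 0.8155; check Q = 7.177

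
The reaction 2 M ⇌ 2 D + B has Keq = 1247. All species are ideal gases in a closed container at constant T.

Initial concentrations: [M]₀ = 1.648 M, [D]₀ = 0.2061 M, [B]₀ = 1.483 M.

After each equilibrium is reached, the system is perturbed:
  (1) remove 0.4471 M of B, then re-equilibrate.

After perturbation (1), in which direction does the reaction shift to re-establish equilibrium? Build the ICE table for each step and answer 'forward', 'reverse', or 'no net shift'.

Direction: forward

Q₀ = 0.02319 vs Keq = 1247 ⇒ Q<K, forward
Step 1:
                    M           D           B
  Initial       1.648      0.2061       1.483
  Change       -1.572       1.572      0.7861
  Equil       0.07585       1.778       2.269
  solve Keq expr → x = 0.7861; check Q = 1247
Then remove 0.4471 M of B.
Step 2:
                    M           D           B
  Initial     0.07585       1.778       1.822
  Change    -0.007525    0.007525    0.003762
  Equil       0.06833       1.786       1.826
  solve Keq expr → x = 0.003762; check Q = 1247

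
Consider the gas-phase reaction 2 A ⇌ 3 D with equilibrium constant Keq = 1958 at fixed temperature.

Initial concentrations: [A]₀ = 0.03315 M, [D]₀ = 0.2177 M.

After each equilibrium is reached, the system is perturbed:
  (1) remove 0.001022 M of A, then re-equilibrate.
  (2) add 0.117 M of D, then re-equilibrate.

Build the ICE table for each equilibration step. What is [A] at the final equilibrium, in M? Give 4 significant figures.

Q₀ = 9.389 vs Keq = 1958 ⇒ Q<K, forward
Step 1:
                   A          D
  Initial    0.03315     0.2177
  Change     -0.0301    0.04516
  Equil     0.003046     0.2629
  solve Keq expr → x = 0.01505; check Q = 1958
Then remove 0.001022 M of A.
Step 2:
                   A          D
  Initial   0.002024     0.2629
  Change  9.9607e-04  -0.001494
  Equil      0.00302     0.2614
  solve Keq expr → x = -4.9803e-04; check Q = 1958
Then add 0.117 M of D.
Step 3:
                   A          D
  Initial    0.00302     0.3784
  Change    0.002172  -0.003258
  Equil     0.005192     0.3751
  solve Keq expr → x = -0.001086; check Q = 1958

[A]_eq = 0.005192 M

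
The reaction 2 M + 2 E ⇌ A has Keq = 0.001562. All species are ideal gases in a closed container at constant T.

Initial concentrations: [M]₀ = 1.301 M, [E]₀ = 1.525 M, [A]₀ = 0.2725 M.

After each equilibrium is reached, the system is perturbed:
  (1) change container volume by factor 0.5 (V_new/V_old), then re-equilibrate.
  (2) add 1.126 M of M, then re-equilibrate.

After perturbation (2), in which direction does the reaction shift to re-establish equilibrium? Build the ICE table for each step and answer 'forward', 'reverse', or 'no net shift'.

Q₀ = 0.06923 vs Keq = 0.001562 ⇒ Q>K, reverse
Step 1:
                   M          E          A
  Initial      1.301      1.525     0.2725
  Change      0.5032     0.5032    -0.2516
  Equil        1.804      2.028    0.02091
  solve Keq expr → x = -0.2516; check Q = 0.001562
Then change container volume by factor 0.5 (V_new/V_old).
Step 2:
                   M          E          A
  Initial      3.608      4.056    0.04183
  Change     -0.3644    -0.3644     0.1822
  Equil        3.244      3.692      0.224
  solve Keq expr → x = 0.1822; check Q = 0.001562
Then add 1.126 M of M.
Step 3:
                   M          E          A
  Initial       4.37      3.692      0.224
  Change     -0.2084    -0.2084     0.1042
  Equil        4.161      3.483     0.3283
  solve Keq expr → x = 0.1042; check Q = 0.001562

Direction: forward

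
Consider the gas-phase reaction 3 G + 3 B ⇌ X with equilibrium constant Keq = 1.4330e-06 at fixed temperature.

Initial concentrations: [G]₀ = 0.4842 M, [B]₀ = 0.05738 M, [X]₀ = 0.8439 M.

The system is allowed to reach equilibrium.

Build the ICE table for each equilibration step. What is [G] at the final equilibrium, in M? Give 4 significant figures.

[G]_eq = 3.014 M

Q₀ = 3.9349e+04 vs Keq = 1.4330e-06 ⇒ Q>K, reverse
Step 1:
                  G         B         X
  init       0.4842   0.05738    0.8439
  Δ            2.53      2.53   -0.8432
  eq          3.014     2.587 6.7925e-04
  solve Keq expr → x = -0.8432; check Q = 1.4330e-06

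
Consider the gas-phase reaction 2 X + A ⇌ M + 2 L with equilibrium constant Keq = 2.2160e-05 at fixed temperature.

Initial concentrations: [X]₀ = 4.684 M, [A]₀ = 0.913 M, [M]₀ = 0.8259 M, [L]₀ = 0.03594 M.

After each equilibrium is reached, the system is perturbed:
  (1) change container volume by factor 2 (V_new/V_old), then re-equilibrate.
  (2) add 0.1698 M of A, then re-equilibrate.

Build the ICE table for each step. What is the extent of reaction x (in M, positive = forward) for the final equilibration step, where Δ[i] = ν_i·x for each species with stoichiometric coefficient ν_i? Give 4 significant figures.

x = 9.7724e-04 M

Q₀ = 5.3257e-05 vs Keq = 2.2160e-05 ⇒ Q>K, reverse
Step 1:
                   X          A          M          L
  I            4.684      0.913     0.8259    0.03594
  C          0.01253   0.006263  -0.006263   -0.01253
  E            4.697     0.9193     0.8196    0.02341
  solve Keq expr → x = -0.006263; check Q = 2.2160e-05
Then change container volume by factor 2 (V_new/V_old).
Step 2:
                   X          A          M          L
  I            2.348     0.4596     0.4098    0.01171
  C                0          0          0          0
  E            2.348     0.4596     0.4098    0.01171
  solve Keq expr → x = 0; check Q = 2.2160e-05
Then add 0.1698 M of A.
Step 3:
                   X          A          M          L
  I            2.348     0.6294     0.4098    0.01171
  C        -0.001954 -9.7724e-04 9.7724e-04   0.001954
  E            2.346     0.6285     0.4108    0.01366
  solve Keq expr → x = 9.7724e-04; check Q = 2.2160e-05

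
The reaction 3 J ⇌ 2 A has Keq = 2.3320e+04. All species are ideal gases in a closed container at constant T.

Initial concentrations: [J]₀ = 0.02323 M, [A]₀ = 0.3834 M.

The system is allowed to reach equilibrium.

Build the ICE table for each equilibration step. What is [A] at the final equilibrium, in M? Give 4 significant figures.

Q₀ = 1.1726e+04 vs Keq = 2.3320e+04 ⇒ Q<K, forward
Step 1:
                   J          A
  Initial    0.02323     0.3834
  Change   -0.004658   0.003105
  Equil      0.01857     0.3865
  solve Keq expr → x = 0.001553; check Q = 2.3320e+04

[A]_eq = 0.3865 M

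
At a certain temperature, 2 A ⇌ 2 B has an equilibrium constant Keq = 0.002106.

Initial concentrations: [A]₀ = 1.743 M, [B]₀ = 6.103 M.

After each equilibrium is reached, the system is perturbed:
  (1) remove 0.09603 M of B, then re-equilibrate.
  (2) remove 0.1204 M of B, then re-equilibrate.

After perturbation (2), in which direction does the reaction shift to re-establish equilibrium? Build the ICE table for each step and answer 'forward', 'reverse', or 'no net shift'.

Direction: forward

Q₀ = 12.26 vs Keq = 0.002106 ⇒ Q>K, reverse
Step 1:
                   A          B
  I            1.743      6.103
  C            5.759     -5.759
  E            7.502     0.3443
  solve Keq expr → x = -2.879; check Q = 0.002106
Then remove 0.09603 M of B.
Step 2:
                   A          B
  I            7.502     0.2482
  C         -0.09182    0.09182
  E             7.41       0.34
  solve Keq expr → x = 0.04591; check Q = 0.002106
Then remove 0.1204 M of B.
Step 3:
                   A          B
  I             7.41     0.2196
  C          -0.1151     0.1151
  E            7.295     0.3348
  solve Keq expr → x = 0.05756; check Q = 0.002106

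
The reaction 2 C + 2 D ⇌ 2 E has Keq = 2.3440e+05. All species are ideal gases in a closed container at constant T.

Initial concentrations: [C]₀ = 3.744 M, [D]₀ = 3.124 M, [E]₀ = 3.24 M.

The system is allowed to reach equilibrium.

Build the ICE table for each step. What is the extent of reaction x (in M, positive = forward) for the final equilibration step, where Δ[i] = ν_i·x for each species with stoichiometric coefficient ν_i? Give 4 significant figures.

Q₀ = 0.07674 vs Keq = 2.3440e+05 ⇒ Q<K, forward
Step 1:
                    C           D           E
  I             3.744       3.124        3.24
  C            -3.104      -3.104       3.104
  E            0.6405     0.02046       6.344
  solve Keq expr → x = 1.552; check Q = 2.3440e+05

x = 1.552 M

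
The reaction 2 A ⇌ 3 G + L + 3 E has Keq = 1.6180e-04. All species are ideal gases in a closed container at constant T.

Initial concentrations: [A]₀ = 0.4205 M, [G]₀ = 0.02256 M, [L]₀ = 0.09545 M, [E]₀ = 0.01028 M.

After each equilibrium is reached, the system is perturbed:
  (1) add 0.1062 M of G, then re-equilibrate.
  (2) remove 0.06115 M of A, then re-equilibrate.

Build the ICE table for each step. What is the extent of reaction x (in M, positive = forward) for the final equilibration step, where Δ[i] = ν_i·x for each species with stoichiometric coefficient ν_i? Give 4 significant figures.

Q₀ = 6.7335e-12 vs Keq = 1.6180e-04 ⇒ Q<K, forward
Step 1:
                   A          G          L          E
  init        0.4205    0.02256    0.09545    0.01028
  Δ          -0.1291     0.1937    0.06457     0.1937
  eq          0.2914     0.2163       0.16      0.204
  solve Keq expr → x = 0.06457; check Q = 1.6180e-04
Then add 0.1062 M of G.
Step 2:
                   A          G          L          E
  init        0.2914     0.3225       0.16      0.204
  Δ          0.02447    -0.0367   -0.01223    -0.0367
  eq          0.3158     0.2858     0.1478     0.1673
  solve Keq expr → x = -0.01223; check Q = 1.6180e-04
Then remove 0.06115 M of A.
Step 3:
                   A          G          L          E
  init        0.2547     0.2858     0.1478     0.1673
  Δ         0.007806   -0.01171  -0.003903   -0.01171
  eq          0.2625      0.274     0.1439     0.1556
  solve Keq expr → x = -0.003903; check Q = 1.6180e-04

x = -0.003903 M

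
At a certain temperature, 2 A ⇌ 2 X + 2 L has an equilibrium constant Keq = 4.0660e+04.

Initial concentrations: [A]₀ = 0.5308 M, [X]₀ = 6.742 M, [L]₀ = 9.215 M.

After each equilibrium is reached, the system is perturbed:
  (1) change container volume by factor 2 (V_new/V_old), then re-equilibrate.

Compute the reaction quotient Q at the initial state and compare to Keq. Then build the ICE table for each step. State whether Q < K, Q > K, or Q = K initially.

Q₀ = 1.3700e+04 vs Keq = 4.0660e+04 ⇒ Q<K, forward
Step 1:
                  A         X         L
  Initial    0.5308     6.742     9.215
  Change    -0.2062    0.2062    0.2062
  Equil      0.3246     6.948     9.421
  solve Keq expr → x = 0.1031; check Q = 4.0660e+04
Then change container volume by factor 2 (V_new/V_old).
Step 2:
                  A         X         L
  Initial    0.1623     3.474     4.711
  Change   -0.07796   0.07796   0.07796
  Equil     0.08435     3.552     4.789
  solve Keq expr → x = 0.03898; check Q = 4.0660e+04

Q₀ = 1.3700e+04; Q < K (proceeds forward)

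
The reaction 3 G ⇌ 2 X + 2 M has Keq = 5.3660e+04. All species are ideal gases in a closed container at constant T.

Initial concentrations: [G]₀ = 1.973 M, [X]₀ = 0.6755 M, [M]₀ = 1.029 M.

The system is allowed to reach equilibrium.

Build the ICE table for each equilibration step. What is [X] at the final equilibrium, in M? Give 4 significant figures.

Q₀ = 0.06291 vs Keq = 5.3660e+04 ⇒ Q<K, forward
Step 1:
                    G           X           M
  Initial       1.973      0.6755       1.029
  Change       -1.901       1.267       1.267
  Equil       0.07185       1.943       2.296
  solve Keq expr → x = 0.6337; check Q = 5.3660e+04

[X]_eq = 1.943 M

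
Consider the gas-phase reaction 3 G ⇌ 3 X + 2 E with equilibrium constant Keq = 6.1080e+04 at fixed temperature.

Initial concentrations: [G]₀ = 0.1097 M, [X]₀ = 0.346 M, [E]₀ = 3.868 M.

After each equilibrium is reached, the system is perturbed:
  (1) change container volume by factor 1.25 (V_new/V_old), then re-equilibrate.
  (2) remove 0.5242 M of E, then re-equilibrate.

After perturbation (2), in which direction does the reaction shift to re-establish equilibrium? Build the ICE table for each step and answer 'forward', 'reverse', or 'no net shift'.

Q₀ = 469.4 vs Keq = 6.1080e+04 ⇒ Q<K, forward
Step 1:
                  G         X         E
  init       0.1097     0.346     3.868
  Δ        -0.08263   0.08263   0.05508
  eq        0.02707    0.4286     3.923
  solve Keq expr → x = 0.02754; check Q = 6.1080e+04
Then change container volume by factor 1.25 (V_new/V_old).
Step 2:
                  G         X         E
  init      0.02166    0.3429     3.138
  Δ       -0.002832  0.002832  0.001888
  eq        0.01883    0.3457      3.14
  solve Keq expr → x = 9.4401e-04; check Q = 6.1080e+04
Then remove 0.5242 M of E.
Step 3:
                  G         X         E
  init      0.01883    0.3457     2.616
  Δ       -0.002053  0.002053  0.001369
  eq        0.01677    0.3478     2.618
  solve Keq expr → x = 6.8442e-04; check Q = 6.1080e+04

Direction: forward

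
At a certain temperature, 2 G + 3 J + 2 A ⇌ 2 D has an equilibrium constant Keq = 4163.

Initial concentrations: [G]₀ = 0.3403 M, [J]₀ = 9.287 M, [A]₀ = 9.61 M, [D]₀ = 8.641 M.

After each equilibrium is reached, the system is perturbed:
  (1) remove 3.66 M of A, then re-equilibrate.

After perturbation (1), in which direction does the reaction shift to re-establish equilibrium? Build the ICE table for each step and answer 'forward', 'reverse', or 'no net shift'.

Q₀ = 0.008716 vs Keq = 4163 ⇒ Q<K, forward
Step 1:
                   G          J          A          D
  init        0.3403      9.287       9.61      8.641
  Δ          -0.3397    -0.5096    -0.3397     0.3397
  eq      5.7738e-04      8.777       9.27      8.981
  solve Keq expr → x = 0.1699; check Q = 4163
Then remove 3.66 M of A.
Step 2:
                   G          J          A          D
  init    5.7738e-04      8.777       5.61      8.981
  Δ       3.7647e-04 5.6471e-04 3.7647e-04 -3.7647e-04
  eq      9.5386e-04      8.778      5.611       8.98
  solve Keq expr → x = -1.8824e-04; check Q = 4163

Direction: reverse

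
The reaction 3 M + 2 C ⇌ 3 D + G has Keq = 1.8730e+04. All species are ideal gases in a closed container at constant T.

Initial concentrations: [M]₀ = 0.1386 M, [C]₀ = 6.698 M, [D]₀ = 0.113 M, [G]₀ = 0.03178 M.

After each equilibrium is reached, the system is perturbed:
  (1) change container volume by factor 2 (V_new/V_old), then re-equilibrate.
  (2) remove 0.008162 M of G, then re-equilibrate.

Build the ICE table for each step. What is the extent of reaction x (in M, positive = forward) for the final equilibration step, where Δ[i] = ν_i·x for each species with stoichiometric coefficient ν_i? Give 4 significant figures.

Q₀ = 3.8389e-04 vs Keq = 1.8730e+04 ⇒ Q<K, forward
Step 1:
                   M          C          D          G
  init        0.1386      6.698      0.113    0.03178
  Δ          -0.1375   -0.09164     0.1375    0.04582
  eq        0.001143      6.606     0.2505     0.0776
  solve Keq expr → x = 0.04582; check Q = 1.8730e+04
Then change container volume by factor 2 (V_new/V_old).
Step 2:
                   M          C          D          G
  init    5.7126e-04      3.303     0.1252     0.0388
  Δ       1.4732e-04 9.8212e-05 -1.4732e-04 -4.9106e-05
  eq      7.1858e-04      3.303     0.1251    0.03875
  solve Keq expr → x = -4.9106e-05; check Q = 1.8730e+04
Then remove 0.008162 M of G.
Step 3:
                   M          C          D          G
  init    7.1858e-04      3.303     0.1251    0.03059
  Δ       -5.4055e-05 -3.6037e-05 5.4055e-05 1.8018e-05
  eq      6.6453e-04      3.303     0.1251    0.03061
  solve Keq expr → x = 1.8018e-05; check Q = 1.8730e+04

x = 1.8018e-05 M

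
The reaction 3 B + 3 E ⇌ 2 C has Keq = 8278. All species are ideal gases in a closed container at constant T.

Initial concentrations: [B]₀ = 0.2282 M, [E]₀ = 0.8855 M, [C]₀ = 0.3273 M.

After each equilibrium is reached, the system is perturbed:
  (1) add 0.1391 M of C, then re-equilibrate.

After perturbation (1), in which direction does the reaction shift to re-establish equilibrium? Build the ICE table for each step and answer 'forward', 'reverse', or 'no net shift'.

Direction: reverse

Q₀ = 12.98 vs Keq = 8278 ⇒ Q<K, forward
Step 1:
                   B          E          C
  Initial     0.2282     0.8855     0.3273
  Change     -0.1866    -0.1866     0.1244
  Equil      0.04164     0.6989     0.4517
  solve Keq expr → x = 0.06219; check Q = 8278
Then add 0.1391 M of C.
Step 2:
                   B          E          C
  Initial    0.04164     0.6989     0.5908
  Change    0.007368   0.007368  -0.004912
  Equil        0.049     0.7063     0.5859
  solve Keq expr → x = -0.002456; check Q = 8278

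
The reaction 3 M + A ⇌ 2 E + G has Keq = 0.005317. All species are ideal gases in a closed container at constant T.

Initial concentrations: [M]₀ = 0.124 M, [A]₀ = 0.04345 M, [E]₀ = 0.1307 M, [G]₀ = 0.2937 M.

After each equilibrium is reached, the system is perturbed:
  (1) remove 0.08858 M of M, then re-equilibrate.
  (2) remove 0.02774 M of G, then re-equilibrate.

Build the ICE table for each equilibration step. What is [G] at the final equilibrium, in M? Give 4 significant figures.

Q₀ = 60.56 vs Keq = 0.005317 ⇒ Q>K, reverse
Step 1:
                   M          A          E          G
  init         0.124    0.04345     0.1307     0.2937
  Δ           0.1835    0.06118    -0.1224   -0.06118
  eq          0.3075     0.1046   0.008342     0.2325
  solve Keq expr → x = -0.06118; check Q = 0.005317
Then remove 0.08858 M of M.
Step 2:
                   M          A          E          G
  init         0.219     0.1046   0.008342     0.2325
  Δ          0.00467   0.001557  -0.003114  -0.001557
  eq          0.2236     0.1062   0.005229      0.231
  solve Keq expr → x = -0.001557; check Q = 0.005317
Then remove 0.02774 M of G.
Step 3:
                   M          A          E          G
  init        0.2236     0.1062   0.005229     0.2032
  Δ       -4.8157e-04 -1.6052e-04 3.2105e-04 1.6052e-04
  eq          0.2231      0.106    0.00555     0.2034
  solve Keq expr → x = 1.6052e-04; check Q = 0.005317

[G]_eq = 0.2034 M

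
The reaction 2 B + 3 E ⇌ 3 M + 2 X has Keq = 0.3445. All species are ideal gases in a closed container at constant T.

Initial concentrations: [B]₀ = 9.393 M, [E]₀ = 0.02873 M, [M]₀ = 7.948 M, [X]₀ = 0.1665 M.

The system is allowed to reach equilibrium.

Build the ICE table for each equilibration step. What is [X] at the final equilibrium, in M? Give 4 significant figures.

[X]_eq = 0.02945 M

Q₀ = 6653 vs Keq = 0.3445 ⇒ Q>K, reverse
Step 1:
                   B          E          M          X
  init         9.393    0.02873      7.948     0.1665
  Δ           0.1371     0.2056    -0.2056    -0.1371
  eq            9.53     0.2343      7.742    0.02945
  solve Keq expr → x = -0.06853; check Q = 0.3445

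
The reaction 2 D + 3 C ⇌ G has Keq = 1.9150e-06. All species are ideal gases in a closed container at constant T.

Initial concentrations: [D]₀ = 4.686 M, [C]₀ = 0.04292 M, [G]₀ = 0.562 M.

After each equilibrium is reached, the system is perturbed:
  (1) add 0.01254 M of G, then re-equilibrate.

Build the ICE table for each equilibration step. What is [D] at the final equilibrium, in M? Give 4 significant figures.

[D]_eq = 5.834 M

Q₀ = 323.7 vs Keq = 1.9150e-06 ⇒ Q>K, reverse
Step 1:
                   D          C          G
  Initial      4.686    0.04292      0.562
  Change       1.123      1.685    -0.5617
  Equil        5.809      1.728 3.3342e-04
  solve Keq expr → x = -0.5617; check Q = 1.9150e-06
Then add 0.01254 M of G.
Step 2:
                   D          C          G
  Initial      5.809      1.728    0.01287
  Change     0.02503    0.03754   -0.01251
  Equil        5.834      1.765 3.5870e-04
  solve Keq expr → x = -0.01251; check Q = 1.9150e-06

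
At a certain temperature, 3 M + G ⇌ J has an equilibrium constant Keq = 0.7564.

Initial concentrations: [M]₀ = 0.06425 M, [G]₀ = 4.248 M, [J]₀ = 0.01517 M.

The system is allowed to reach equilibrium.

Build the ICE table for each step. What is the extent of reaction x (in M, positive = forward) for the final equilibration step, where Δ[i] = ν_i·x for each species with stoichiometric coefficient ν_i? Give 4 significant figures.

x = -0.01194 M

Q₀ = 13.46 vs Keq = 0.7564 ⇒ Q>K, reverse
Step 1:
                   M          G          J
  init       0.06425      4.248    0.01517
  Δ          0.03582    0.01194   -0.01194
  eq          0.1001       4.26   0.003229
  solve Keq expr → x = -0.01194; check Q = 0.7564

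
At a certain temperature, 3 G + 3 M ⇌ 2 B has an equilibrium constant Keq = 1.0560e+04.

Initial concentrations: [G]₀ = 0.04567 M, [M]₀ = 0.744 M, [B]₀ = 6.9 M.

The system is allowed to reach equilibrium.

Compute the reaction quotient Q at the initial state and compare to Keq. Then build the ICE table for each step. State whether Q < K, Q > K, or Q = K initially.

Q₀ = 1.2136e+06 vs Keq = 1.0560e+04 ⇒ Q>K, reverse
Step 1:
                  G         M         B
  I         0.04567     0.744       6.9
  C          0.1396    0.1396  -0.09307
  E          0.1853    0.8836     6.807
  solve Keq expr → x = -0.04654; check Q = 1.0560e+04

Q₀ = 1.2136e+06; Q > K (proceeds reverse)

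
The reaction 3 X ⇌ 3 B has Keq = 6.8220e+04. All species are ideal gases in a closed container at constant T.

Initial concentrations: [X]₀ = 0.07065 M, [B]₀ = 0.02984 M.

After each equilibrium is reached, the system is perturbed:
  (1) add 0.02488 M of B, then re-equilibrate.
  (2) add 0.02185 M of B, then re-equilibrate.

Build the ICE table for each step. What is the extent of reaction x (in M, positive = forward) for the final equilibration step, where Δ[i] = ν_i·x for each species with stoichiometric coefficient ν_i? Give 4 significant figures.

x = -1.7399e-04 M

Q₀ = 0.07535 vs Keq = 6.8220e+04 ⇒ Q<K, forward
Step 1:
                    X           B
  I           0.07065     0.02984
  C          -0.06825     0.06825
  E          0.002401     0.09809
  solve Keq expr → x = 0.02275; check Q = 6.8220e+04
Then add 0.02488 M of B.
Step 2:
                    X           B
  I          0.002401       0.123
  C        5.9435e-04 -5.9435e-04
  E          0.002995      0.1224
  solve Keq expr → x = -1.9812e-04; check Q = 6.8220e+04
Then add 0.02185 M of B.
Step 3:
                    X           B
  I          0.002995      0.1442
  C        5.2197e-04 -5.2197e-04
  E          0.003517      0.1437
  solve Keq expr → x = -1.7399e-04; check Q = 6.8220e+04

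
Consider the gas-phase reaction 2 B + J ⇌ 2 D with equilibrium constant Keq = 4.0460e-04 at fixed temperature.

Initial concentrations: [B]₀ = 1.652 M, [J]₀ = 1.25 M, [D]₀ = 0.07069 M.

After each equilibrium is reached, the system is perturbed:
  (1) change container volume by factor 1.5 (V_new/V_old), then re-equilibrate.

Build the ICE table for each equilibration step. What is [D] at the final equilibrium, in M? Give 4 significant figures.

Q₀ = 0.001465 vs Keq = 4.0460e-04 ⇒ Q>K, reverse
Step 1:
                   B          J          D
  Initial      1.652       1.25    0.07069
  Change     0.03256    0.01628   -0.03256
  Equil        1.685      1.266    0.03813
  solve Keq expr → x = -0.01628; check Q = 4.0460e-04
Then change container volume by factor 1.5 (V_new/V_old).
Step 2:
                   B          J          D
  Initial      1.123     0.8442    0.02542
  Change    0.004552   0.002276  -0.004552
  Equil        1.128     0.8465    0.02087
  solve Keq expr → x = -0.002276; check Q = 4.0460e-04

[D]_eq = 0.02087 M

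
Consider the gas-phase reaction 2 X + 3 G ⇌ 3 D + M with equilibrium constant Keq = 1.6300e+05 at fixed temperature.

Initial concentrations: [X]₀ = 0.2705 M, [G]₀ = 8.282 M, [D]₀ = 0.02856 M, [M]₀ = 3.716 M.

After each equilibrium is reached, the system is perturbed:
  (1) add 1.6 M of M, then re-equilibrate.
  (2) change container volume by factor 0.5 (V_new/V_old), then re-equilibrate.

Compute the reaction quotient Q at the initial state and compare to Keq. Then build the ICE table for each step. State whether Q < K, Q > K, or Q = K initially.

Q₀ = 2.0826e-06; Q < K (proceeds forward)

Q₀ = 2.0826e-06 vs Keq = 1.6300e+05 ⇒ Q<K, forward
Step 1:
                   X          G          D          M
  Initial     0.2705      8.282    0.02856      3.716
  Change     -0.2704    -0.4057     0.4057     0.1352
  Equil   6.2918e-05      7.876     0.4342      3.851
  solve Keq expr → x = 0.1352; check Q = 1.6300e+05
Then add 1.6 M of M.
Step 2:
                   X          G          D          M
  Initial 6.2918e-05      7.876     0.4342      5.451
  Change  1.1932e-05 1.7899e-05 -1.7899e-05 -5.9662e-06
  Equil   7.4851e-05      7.876     0.4342      5.451
  solve Keq expr → x = -5.9662e-06; check Q = 1.6300e+05
Then change container volume by factor 0.5 (V_new/V_old).
Step 3:
                   X          G          D          M
  Initial 1.4970e-04      15.75     0.8684       10.9
  Change  -4.3834e-05 -6.5751e-05 6.5751e-05 2.1917e-05
  Equil   1.0587e-04      15.75     0.8685       10.9
  solve Keq expr → x = 2.1917e-05; check Q = 1.6300e+05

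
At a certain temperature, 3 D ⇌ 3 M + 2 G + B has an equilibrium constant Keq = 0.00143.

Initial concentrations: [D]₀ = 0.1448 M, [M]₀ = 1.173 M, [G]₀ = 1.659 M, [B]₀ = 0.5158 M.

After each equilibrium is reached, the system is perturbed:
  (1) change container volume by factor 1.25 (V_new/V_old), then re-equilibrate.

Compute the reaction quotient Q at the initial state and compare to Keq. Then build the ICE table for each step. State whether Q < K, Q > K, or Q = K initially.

Q₀ = 754.7; Q > K (proceeds reverse)

Q₀ = 754.7 vs Keq = 0.00143 ⇒ Q>K, reverse
Step 1:
                    D           M           G           B
  Initial      0.1448       1.173       1.659      0.5158
  Change       0.9609     -0.9609     -0.6406     -0.3203
  Equil         1.106      0.2121       1.018      0.1955
  solve Keq expr → x = -0.3203; check Q = 0.00143
Then change container volume by factor 1.25 (V_new/V_old).
Step 2:
                    D           M           G           B
  Initial      0.8846      0.1696      0.8147      0.1564
  Change     -0.02851     0.02851     0.01901    0.009504
  Equil        0.8561      0.1982      0.8337      0.1659
  solve Keq expr → x = 0.009504; check Q = 0.00143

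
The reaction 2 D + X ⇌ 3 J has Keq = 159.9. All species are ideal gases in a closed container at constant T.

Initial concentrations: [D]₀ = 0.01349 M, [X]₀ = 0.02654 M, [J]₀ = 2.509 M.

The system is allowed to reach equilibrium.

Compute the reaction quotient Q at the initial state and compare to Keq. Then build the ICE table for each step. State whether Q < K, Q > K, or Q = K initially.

Q₀ = 3.2702e+06 vs Keq = 159.9 ⇒ Q>K, reverse
Step 1:
                    D           X           J
  init        0.01349     0.02654       2.509
  Δ            0.4125      0.2062     -0.6187
  eq            0.426      0.2328        1.89
  solve Keq expr → x = -0.2062; check Q = 159.9

Q₀ = 3.2702e+06; Q > K (proceeds reverse)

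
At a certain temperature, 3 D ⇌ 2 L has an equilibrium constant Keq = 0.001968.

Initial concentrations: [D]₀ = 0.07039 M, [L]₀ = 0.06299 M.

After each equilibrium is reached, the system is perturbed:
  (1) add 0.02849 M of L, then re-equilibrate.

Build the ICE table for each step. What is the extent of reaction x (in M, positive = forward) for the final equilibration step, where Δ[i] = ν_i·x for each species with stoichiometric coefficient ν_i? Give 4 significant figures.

x = -0.01366 M

Q₀ = 11.38 vs Keq = 0.001968 ⇒ Q>K, reverse
Step 1:
                   D          L
  init       0.07039    0.06299
  Δ           0.0902   -0.06014
  eq          0.1606   0.002855
  solve Keq expr → x = -0.03007; check Q = 0.001968
Then add 0.02849 M of L.
Step 2:
                   D          L
  init        0.1606    0.03134
  Δ          0.04099   -0.02733
  eq          0.2016   0.004015
  solve Keq expr → x = -0.01366; check Q = 0.001968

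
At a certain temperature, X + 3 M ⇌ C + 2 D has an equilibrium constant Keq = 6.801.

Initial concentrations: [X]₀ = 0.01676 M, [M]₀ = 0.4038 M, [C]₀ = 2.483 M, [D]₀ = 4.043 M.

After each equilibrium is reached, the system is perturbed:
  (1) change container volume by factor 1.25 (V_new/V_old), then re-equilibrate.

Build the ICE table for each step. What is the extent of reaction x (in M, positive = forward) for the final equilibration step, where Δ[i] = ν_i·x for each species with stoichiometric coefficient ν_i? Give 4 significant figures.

Q₀ = 3.6780e+04 vs Keq = 6.801 ⇒ Q>K, reverse
Step 1:
                  X         M         C         D
  I         0.01676    0.4038     2.483     4.043
  C          0.4678     1.404   -0.4678   -0.9357
  E          0.4846     1.807     2.015     3.107
  solve Keq expr → x = -0.4678; check Q = 6.801
Then change container volume by factor 1.25 (V_new/V_old).
Step 2:
                  X         M         C         D
  I          0.3877     1.446     1.612     2.486
  C         0.02056   0.06167  -0.02056  -0.04111
  E          0.4082     1.508     1.592     2.445
  solve Keq expr → x = -0.02056; check Q = 6.801

x = -0.02056 M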